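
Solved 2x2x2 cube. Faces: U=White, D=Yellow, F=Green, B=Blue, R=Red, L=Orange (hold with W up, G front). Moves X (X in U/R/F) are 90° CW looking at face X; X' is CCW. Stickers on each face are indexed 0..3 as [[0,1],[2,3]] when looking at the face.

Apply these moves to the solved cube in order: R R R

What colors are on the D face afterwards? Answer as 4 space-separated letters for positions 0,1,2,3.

Answer: Y G Y G

Derivation:
After move 1 (R): R=RRRR U=WGWG F=GYGY D=YBYB B=WBWB
After move 2 (R): R=RRRR U=WYWY F=GBGB D=YWYW B=GBGB
After move 3 (R): R=RRRR U=WBWB F=GWGW D=YGYG B=YBYB
Query: D face = YGYG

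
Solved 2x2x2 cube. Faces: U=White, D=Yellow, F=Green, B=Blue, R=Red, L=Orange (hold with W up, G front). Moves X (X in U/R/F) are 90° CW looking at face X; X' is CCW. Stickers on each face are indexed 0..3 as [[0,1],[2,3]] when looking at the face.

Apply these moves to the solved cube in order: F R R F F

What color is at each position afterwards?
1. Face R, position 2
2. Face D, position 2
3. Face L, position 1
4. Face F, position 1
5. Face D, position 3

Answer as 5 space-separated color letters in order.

After move 1 (F): F=GGGG U=WWOO R=WRWR D=RRYY L=OYOY
After move 2 (R): R=WWRR U=WGOG F=GRGY D=RBYB B=OBWB
After move 3 (R): R=RWRW U=WROY F=GBGB D=RWYO B=GBGB
After move 4 (F): F=GGBB U=WRYY R=OWYW D=RRYO L=OROW
After move 5 (F): F=BGBG U=WRWR R=YWYW D=YOYO L=OROR
Query 1: R[2] = Y
Query 2: D[2] = Y
Query 3: L[1] = R
Query 4: F[1] = G
Query 5: D[3] = O

Answer: Y Y R G O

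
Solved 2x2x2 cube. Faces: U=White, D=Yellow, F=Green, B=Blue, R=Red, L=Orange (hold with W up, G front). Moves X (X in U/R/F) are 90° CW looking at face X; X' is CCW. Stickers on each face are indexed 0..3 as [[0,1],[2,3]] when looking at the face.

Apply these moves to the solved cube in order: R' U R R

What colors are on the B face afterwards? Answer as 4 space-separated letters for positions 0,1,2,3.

After move 1 (R'): R=RRRR U=WBWB F=GWGW D=YGYG B=YBYB
After move 2 (U): U=WWBB F=RRGW R=YBRR B=OOYB L=GWOO
After move 3 (R): R=RYRB U=WRBW F=RGGG D=YYYO B=BOWB
After move 4 (R): R=RRBY U=WGBG F=RYGO D=YWYB B=WORB
Query: B face = WORB

Answer: W O R B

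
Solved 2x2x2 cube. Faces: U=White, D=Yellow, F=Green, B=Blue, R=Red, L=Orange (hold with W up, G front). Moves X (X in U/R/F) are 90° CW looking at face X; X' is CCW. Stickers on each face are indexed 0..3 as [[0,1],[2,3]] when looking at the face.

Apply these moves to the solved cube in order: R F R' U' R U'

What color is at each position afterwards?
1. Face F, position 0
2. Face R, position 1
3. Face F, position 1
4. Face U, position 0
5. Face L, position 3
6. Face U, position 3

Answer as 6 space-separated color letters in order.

After move 1 (R): R=RRRR U=WGWG F=GYGY D=YBYB B=WBWB
After move 2 (F): F=GGYY U=WGOO R=WRGR D=RRYB L=OYOB
After move 3 (R'): R=RRWG U=WWOW F=GGYO D=RGYY B=BBRB
After move 4 (U'): U=WWWO F=OYYO R=GGWG B=RRRB L=BBOB
After move 5 (R): R=WGGG U=WYWO F=OGYY D=RRYR B=ORWB
After move 6 (U'): U=YOWW F=BBYY R=OGGG B=WGWB L=OROB
Query 1: F[0] = B
Query 2: R[1] = G
Query 3: F[1] = B
Query 4: U[0] = Y
Query 5: L[3] = B
Query 6: U[3] = W

Answer: B G B Y B W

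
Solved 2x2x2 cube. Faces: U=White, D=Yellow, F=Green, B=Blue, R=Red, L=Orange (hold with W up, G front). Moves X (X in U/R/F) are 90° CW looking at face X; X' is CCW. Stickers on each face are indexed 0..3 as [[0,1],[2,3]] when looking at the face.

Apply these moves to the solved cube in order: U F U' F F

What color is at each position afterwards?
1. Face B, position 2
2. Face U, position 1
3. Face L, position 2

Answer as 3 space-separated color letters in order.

After move 1 (U): U=WWWW F=RRGG R=BBRR B=OOBB L=GGOO
After move 2 (F): F=GRGR U=WWOG R=WBWR D=RBYY L=GYOY
After move 3 (U'): U=WGWO F=GYGR R=GRWR B=WBBB L=OOOY
After move 4 (F): F=GGRY U=WGYO R=WROR D=WGYY L=OROB
After move 5 (F): F=RGYG U=WGBR R=YROR D=OWYY L=OWOG
Query 1: B[2] = B
Query 2: U[1] = G
Query 3: L[2] = O

Answer: B G O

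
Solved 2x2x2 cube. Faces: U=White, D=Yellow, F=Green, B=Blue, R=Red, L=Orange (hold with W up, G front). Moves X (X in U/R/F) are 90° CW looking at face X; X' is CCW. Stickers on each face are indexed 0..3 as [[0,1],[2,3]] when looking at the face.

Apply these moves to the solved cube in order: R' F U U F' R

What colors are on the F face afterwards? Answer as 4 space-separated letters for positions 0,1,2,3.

Answer: B G Y G

Derivation:
After move 1 (R'): R=RRRR U=WBWB F=GWGW D=YGYG B=YBYB
After move 2 (F): F=GGWW U=WBOO R=WRBR D=RRYG L=OYOG
After move 3 (U): U=OWOB F=WRWW R=YBBR B=OYYB L=GGOG
After move 4 (U): U=OOBW F=YBWW R=OYBR B=GGYB L=WROG
After move 5 (F'): F=BWYW U=OOOB R=RYRR D=RGYG L=WWOB
After move 6 (R): R=RRRY U=OWOW F=BGYG D=RYYG B=BGOB
Query: F face = BGYG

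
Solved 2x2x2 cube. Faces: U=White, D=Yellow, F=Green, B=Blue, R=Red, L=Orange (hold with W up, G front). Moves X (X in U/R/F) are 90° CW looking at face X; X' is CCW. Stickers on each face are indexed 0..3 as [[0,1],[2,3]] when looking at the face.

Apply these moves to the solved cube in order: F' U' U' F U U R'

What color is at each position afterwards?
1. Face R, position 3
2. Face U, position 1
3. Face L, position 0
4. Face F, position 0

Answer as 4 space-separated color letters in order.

Answer: W B W G

Derivation:
After move 1 (F'): F=GGGG U=WWRR R=YRYR D=OOYY L=OWOW
After move 2 (U'): U=WRWR F=OWGG R=GGYR B=YRBB L=BBOW
After move 3 (U'): U=RRWW F=BBGG R=OWYR B=GGBB L=YROW
After move 4 (F): F=GBGB U=RRWR R=WWWR D=YOYY L=YOOO
After move 5 (U): U=WRRR F=WWGB R=GGWR B=YOBB L=GBOO
After move 6 (U): U=RWRR F=GGGB R=YOWR B=GBBB L=WWOO
After move 7 (R'): R=ORYW U=RBRG F=GWGR D=YGYB B=YBOB
Query 1: R[3] = W
Query 2: U[1] = B
Query 3: L[0] = W
Query 4: F[0] = G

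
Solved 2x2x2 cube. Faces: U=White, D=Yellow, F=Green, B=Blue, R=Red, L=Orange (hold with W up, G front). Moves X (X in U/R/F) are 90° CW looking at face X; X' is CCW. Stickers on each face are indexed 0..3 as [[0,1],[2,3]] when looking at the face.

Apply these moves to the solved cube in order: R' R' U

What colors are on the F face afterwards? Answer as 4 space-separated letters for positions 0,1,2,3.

Answer: R R G B

Derivation:
After move 1 (R'): R=RRRR U=WBWB F=GWGW D=YGYG B=YBYB
After move 2 (R'): R=RRRR U=WYWY F=GBGB D=YWYW B=GBGB
After move 3 (U): U=WWYY F=RRGB R=GBRR B=OOGB L=GBOO
Query: F face = RRGB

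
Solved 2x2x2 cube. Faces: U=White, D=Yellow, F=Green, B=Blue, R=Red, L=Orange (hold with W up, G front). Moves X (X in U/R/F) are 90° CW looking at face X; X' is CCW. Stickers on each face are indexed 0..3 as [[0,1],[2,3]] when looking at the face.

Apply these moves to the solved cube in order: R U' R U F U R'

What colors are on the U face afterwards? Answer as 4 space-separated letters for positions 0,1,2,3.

After move 1 (R): R=RRRR U=WGWG F=GYGY D=YBYB B=WBWB
After move 2 (U'): U=GGWW F=OOGY R=GYRR B=RRWB L=WBOO
After move 3 (R): R=RGRY U=GOWY F=OBGB D=YWYR B=WRGB
After move 4 (U): U=WGYO F=RGGB R=WRRY B=WBGB L=OBOO
After move 5 (F): F=GRBG U=WGOB R=YROY D=RWYR L=OYOW
After move 6 (U): U=OWBG F=YRBG R=WBOY B=OYGB L=GROW
After move 7 (R'): R=BYWO U=OGBO F=YWBG D=RRYG B=RYWB
Query: U face = OGBO

Answer: O G B O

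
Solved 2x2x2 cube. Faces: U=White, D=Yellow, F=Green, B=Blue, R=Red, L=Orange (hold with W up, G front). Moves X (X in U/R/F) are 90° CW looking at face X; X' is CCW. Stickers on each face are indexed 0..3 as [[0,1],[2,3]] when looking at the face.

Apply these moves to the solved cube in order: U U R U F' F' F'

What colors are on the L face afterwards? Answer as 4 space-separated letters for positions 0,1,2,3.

After move 1 (U): U=WWWW F=RRGG R=BBRR B=OOBB L=GGOO
After move 2 (U): U=WWWW F=BBGG R=OORR B=GGBB L=RROO
After move 3 (R): R=RORO U=WBWG F=BYGY D=YBYG B=WGWB
After move 4 (U): U=WWGB F=ROGY R=WGRO B=RRWB L=BYOO
After move 5 (F'): F=OYRG U=WWWR R=BGYO D=YOYG L=BBOG
After move 6 (F'): F=YGOR U=WWBY R=OGYO D=BGYG L=BROW
After move 7 (F'): F=GRYO U=WWOY R=GGBO D=RWYG L=BYOB
Query: L face = BYOB

Answer: B Y O B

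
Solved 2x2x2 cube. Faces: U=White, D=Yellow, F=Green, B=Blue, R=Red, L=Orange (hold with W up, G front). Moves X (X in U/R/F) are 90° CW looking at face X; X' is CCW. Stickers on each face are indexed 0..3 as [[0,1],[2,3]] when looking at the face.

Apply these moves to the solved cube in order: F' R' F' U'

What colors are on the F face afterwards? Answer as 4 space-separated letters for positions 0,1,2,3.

Answer: O B G G

Derivation:
After move 1 (F'): F=GGGG U=WWRR R=YRYR D=OOYY L=OWOW
After move 2 (R'): R=RRYY U=WBRB F=GWGR D=OGYG B=YBOB
After move 3 (F'): F=WRGG U=WBRY R=GROY D=WWYG L=OBOR
After move 4 (U'): U=BYWR F=OBGG R=WROY B=GROB L=YBOR
Query: F face = OBGG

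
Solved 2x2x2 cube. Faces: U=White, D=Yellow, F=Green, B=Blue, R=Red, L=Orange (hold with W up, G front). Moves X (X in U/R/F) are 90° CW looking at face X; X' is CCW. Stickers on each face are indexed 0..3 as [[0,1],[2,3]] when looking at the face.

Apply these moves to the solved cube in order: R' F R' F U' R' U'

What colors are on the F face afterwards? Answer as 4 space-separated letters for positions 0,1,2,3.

Answer: G B O G

Derivation:
After move 1 (R'): R=RRRR U=WBWB F=GWGW D=YGYG B=YBYB
After move 2 (F): F=GGWW U=WBOO R=WRBR D=RRYG L=OYOG
After move 3 (R'): R=RRWB U=WYOY F=GBWO D=RGYW B=GBRB
After move 4 (F): F=WGOB U=WYGY R=ORYB D=WRYW L=OROG
After move 5 (U'): U=YYWG F=OROB R=WGYB B=ORRB L=GBOG
After move 6 (R'): R=GBWY U=YRWO F=OYOG D=WRYB B=WRRB
After move 7 (U'): U=ROYW F=GBOG R=OYWY B=GBRB L=WROG
Query: F face = GBOG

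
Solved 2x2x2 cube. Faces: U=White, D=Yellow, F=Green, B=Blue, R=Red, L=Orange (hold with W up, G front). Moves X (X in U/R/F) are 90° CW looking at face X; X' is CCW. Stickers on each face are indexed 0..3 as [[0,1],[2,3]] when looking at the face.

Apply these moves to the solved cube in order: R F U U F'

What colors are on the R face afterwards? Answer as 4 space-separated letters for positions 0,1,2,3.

Answer: R Y R R

Derivation:
After move 1 (R): R=RRRR U=WGWG F=GYGY D=YBYB B=WBWB
After move 2 (F): F=GGYY U=WGOO R=WRGR D=RRYB L=OYOB
After move 3 (U): U=OWOG F=WRYY R=WBGR B=OYWB L=GGOB
After move 4 (U): U=OOGW F=WBYY R=OYGR B=GGWB L=WROB
After move 5 (F'): F=BYWY U=OOOG R=RYRR D=RBYB L=WWOG
Query: R face = RYRR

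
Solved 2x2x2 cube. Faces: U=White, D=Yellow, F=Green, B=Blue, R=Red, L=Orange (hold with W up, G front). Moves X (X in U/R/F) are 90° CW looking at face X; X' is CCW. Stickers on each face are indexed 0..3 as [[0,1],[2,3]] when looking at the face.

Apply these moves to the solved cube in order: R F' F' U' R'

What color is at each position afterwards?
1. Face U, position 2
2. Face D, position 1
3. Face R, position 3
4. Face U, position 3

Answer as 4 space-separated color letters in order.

After move 1 (R): R=RRRR U=WGWG F=GYGY D=YBYB B=WBWB
After move 2 (F'): F=YYGG U=WGRR R=BRYR D=OOYB L=OGOW
After move 3 (F'): F=YGYG U=WGBY R=OROR D=GWYB L=OROR
After move 4 (U'): U=GYWB F=ORYG R=YGOR B=ORWB L=WBOR
After move 5 (R'): R=GRYO U=GWWO F=OYYB D=GRYG B=BRWB
Query 1: U[2] = W
Query 2: D[1] = R
Query 3: R[3] = O
Query 4: U[3] = O

Answer: W R O O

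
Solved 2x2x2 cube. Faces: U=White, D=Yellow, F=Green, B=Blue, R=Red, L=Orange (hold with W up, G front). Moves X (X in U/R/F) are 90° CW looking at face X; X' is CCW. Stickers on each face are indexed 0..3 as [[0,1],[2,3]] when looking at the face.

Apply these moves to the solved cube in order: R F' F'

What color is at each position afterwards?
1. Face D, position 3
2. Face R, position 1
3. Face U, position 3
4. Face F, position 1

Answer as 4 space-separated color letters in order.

Answer: B R Y G

Derivation:
After move 1 (R): R=RRRR U=WGWG F=GYGY D=YBYB B=WBWB
After move 2 (F'): F=YYGG U=WGRR R=BRYR D=OOYB L=OGOW
After move 3 (F'): F=YGYG U=WGBY R=OROR D=GWYB L=OROR
Query 1: D[3] = B
Query 2: R[1] = R
Query 3: U[3] = Y
Query 4: F[1] = G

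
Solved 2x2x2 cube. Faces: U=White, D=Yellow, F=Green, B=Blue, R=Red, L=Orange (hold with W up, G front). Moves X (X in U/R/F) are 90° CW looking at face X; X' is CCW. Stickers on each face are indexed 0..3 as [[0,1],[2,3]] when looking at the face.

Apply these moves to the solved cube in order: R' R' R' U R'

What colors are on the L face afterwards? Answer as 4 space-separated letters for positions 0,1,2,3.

After move 1 (R'): R=RRRR U=WBWB F=GWGW D=YGYG B=YBYB
After move 2 (R'): R=RRRR U=WYWY F=GBGB D=YWYW B=GBGB
After move 3 (R'): R=RRRR U=WGWG F=GYGY D=YBYB B=WBWB
After move 4 (U): U=WWGG F=RRGY R=WBRR B=OOWB L=GYOO
After move 5 (R'): R=BRWR U=WWGO F=RWGG D=YRYY B=BOBB
Query: L face = GYOO

Answer: G Y O O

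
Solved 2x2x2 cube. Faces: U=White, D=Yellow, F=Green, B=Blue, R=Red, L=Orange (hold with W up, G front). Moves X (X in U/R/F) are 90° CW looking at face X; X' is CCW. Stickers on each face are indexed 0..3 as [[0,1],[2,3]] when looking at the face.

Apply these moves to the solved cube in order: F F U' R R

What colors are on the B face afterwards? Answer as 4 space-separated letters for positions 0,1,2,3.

After move 1 (F): F=GGGG U=WWOO R=WRWR D=RRYY L=OYOY
After move 2 (F): F=GGGG U=WWYY R=OROR D=WWYY L=OROR
After move 3 (U'): U=WYWY F=ORGG R=GGOR B=ORBB L=BBOR
After move 4 (R): R=OGRG U=WRWG F=OWGY D=WBYO B=YRYB
After move 5 (R): R=ROGG U=WWWY F=OBGO D=WYYY B=GRRB
Query: B face = GRRB

Answer: G R R B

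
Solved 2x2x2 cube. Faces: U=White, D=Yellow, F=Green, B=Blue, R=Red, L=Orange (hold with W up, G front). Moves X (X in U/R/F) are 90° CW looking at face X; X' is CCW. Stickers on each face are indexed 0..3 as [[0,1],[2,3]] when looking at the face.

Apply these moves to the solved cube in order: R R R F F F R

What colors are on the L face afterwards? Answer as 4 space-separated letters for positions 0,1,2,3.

After move 1 (R): R=RRRR U=WGWG F=GYGY D=YBYB B=WBWB
After move 2 (R): R=RRRR U=WYWY F=GBGB D=YWYW B=GBGB
After move 3 (R): R=RRRR U=WBWB F=GWGW D=YGYG B=YBYB
After move 4 (F): F=GGWW U=WBOO R=WRBR D=RRYG L=OYOG
After move 5 (F): F=WGWG U=WBGY R=OROR D=BWYG L=OROR
After move 6 (F): F=WWGG U=WBRR R=GRYR D=OOYG L=OBOW
After move 7 (R): R=YGRR U=WWRG F=WOGG D=OYYY B=RBBB
Query: L face = OBOW

Answer: O B O W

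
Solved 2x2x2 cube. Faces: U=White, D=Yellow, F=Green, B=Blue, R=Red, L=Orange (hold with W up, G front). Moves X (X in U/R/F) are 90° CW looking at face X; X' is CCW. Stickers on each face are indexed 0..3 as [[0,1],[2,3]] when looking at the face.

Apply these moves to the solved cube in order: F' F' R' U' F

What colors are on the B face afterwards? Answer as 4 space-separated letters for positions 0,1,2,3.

After move 1 (F'): F=GGGG U=WWRR R=YRYR D=OOYY L=OWOW
After move 2 (F'): F=GGGG U=WWYY R=OROR D=WWYY L=OROR
After move 3 (R'): R=RROO U=WBYB F=GWGY D=WGYG B=YBWB
After move 4 (U'): U=BBWY F=ORGY R=GWOO B=RRWB L=YBOR
After move 5 (F): F=GOYR U=BBRB R=WWYO D=OGYG L=YWOG
Query: B face = RRWB

Answer: R R W B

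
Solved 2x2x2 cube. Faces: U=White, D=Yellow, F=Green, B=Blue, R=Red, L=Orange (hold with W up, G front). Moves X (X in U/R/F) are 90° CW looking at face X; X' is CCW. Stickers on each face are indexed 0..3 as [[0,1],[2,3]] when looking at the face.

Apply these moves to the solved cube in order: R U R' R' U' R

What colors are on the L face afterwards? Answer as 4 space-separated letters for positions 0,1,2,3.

Answer: Y O O O

Derivation:
After move 1 (R): R=RRRR U=WGWG F=GYGY D=YBYB B=WBWB
After move 2 (U): U=WWGG F=RRGY R=WBRR B=OOWB L=GYOO
After move 3 (R'): R=BRWR U=WWGO F=RWGG D=YRYY B=BOBB
After move 4 (R'): R=RRBW U=WBGB F=RWGO D=YWYG B=YORB
After move 5 (U'): U=BBWG F=GYGO R=RWBW B=RRRB L=YOOO
After move 6 (R): R=BRWW U=BYWO F=GWGG D=YRYR B=GRBB
Query: L face = YOOO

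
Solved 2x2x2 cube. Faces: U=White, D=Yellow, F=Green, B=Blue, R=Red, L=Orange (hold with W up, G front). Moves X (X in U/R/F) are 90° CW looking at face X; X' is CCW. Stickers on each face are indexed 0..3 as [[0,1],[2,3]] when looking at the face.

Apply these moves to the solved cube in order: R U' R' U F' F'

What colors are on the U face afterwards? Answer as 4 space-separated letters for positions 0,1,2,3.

After move 1 (R): R=RRRR U=WGWG F=GYGY D=YBYB B=WBWB
After move 2 (U'): U=GGWW F=OOGY R=GYRR B=RRWB L=WBOO
After move 3 (R'): R=YRGR U=GWWR F=OGGW D=YOYY B=BRBB
After move 4 (U): U=WGRW F=YRGW R=BRGR B=WBBB L=OGOO
After move 5 (F'): F=RWYG U=WGBG R=ORYR D=GOYY L=OWOR
After move 6 (F'): F=WGRY U=WGOY R=ORGR D=WRYY L=OGOB
Query: U face = WGOY

Answer: W G O Y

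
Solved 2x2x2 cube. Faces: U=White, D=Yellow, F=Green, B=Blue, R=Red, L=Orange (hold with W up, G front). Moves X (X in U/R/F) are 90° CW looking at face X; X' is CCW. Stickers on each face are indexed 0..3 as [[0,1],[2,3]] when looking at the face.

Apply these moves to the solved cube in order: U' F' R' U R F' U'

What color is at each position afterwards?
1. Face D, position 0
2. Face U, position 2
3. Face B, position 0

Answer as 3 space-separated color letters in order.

After move 1 (U'): U=WWWW F=OOGG R=GGRR B=RRBB L=BBOO
After move 2 (F'): F=OGOG U=WWGR R=YGYR D=BOYY L=BWOW
After move 3 (R'): R=GRYY U=WBGR F=OWOR D=BGYG B=YROB
After move 4 (U): U=GWRB F=GROR R=YRYY B=BWOB L=OWOW
After move 5 (R): R=YYYR U=GRRR F=GGOG D=BOYB B=BWWB
After move 6 (F'): F=GGGO U=GRYY R=OYBR D=WWYB L=OROR
After move 7 (U'): U=RYGY F=ORGO R=GGBR B=OYWB L=BWOR
Query 1: D[0] = W
Query 2: U[2] = G
Query 3: B[0] = O

Answer: W G O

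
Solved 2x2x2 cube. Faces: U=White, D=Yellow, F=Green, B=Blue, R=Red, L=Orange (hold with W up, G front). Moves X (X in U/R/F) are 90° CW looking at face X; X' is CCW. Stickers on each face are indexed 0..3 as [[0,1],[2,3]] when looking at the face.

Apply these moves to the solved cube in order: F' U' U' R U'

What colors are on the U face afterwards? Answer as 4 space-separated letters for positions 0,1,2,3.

Answer: B G R W

Derivation:
After move 1 (F'): F=GGGG U=WWRR R=YRYR D=OOYY L=OWOW
After move 2 (U'): U=WRWR F=OWGG R=GGYR B=YRBB L=BBOW
After move 3 (U'): U=RRWW F=BBGG R=OWYR B=GGBB L=YROW
After move 4 (R): R=YORW U=RBWG F=BOGY D=OBYG B=WGRB
After move 5 (U'): U=BGRW F=YRGY R=BORW B=YORB L=WGOW
Query: U face = BGRW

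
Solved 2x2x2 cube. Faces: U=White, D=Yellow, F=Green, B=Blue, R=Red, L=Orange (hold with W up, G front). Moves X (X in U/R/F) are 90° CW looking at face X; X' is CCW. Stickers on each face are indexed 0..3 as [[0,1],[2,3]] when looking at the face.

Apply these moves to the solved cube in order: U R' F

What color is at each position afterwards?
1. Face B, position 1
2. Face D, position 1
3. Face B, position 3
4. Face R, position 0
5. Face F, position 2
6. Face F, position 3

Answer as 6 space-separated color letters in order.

Answer: O B B W W W

Derivation:
After move 1 (U): U=WWWW F=RRGG R=BBRR B=OOBB L=GGOO
After move 2 (R'): R=BRBR U=WBWO F=RWGW D=YRYG B=YOYB
After move 3 (F): F=GRWW U=WBOG R=WROR D=BBYG L=GYOR
Query 1: B[1] = O
Query 2: D[1] = B
Query 3: B[3] = B
Query 4: R[0] = W
Query 5: F[2] = W
Query 6: F[3] = W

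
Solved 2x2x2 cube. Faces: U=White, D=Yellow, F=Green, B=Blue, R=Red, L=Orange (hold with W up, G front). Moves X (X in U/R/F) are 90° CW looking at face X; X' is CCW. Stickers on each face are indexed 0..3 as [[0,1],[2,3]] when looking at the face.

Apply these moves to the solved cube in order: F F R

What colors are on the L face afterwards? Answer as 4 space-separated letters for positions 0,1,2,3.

Answer: O R O R

Derivation:
After move 1 (F): F=GGGG U=WWOO R=WRWR D=RRYY L=OYOY
After move 2 (F): F=GGGG U=WWYY R=OROR D=WWYY L=OROR
After move 3 (R): R=OORR U=WGYG F=GWGY D=WBYB B=YBWB
Query: L face = OROR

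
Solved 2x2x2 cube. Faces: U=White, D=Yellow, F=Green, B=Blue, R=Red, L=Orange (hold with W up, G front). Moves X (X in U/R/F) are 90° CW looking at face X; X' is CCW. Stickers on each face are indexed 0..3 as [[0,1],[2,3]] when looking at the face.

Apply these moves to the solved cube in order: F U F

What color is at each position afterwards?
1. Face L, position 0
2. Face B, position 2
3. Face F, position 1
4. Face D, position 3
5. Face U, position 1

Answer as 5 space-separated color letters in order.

After move 1 (F): F=GGGG U=WWOO R=WRWR D=RRYY L=OYOY
After move 2 (U): U=OWOW F=WRGG R=BBWR B=OYBB L=GGOY
After move 3 (F): F=GWGR U=OWYG R=OBWR D=WBYY L=GROR
Query 1: L[0] = G
Query 2: B[2] = B
Query 3: F[1] = W
Query 4: D[3] = Y
Query 5: U[1] = W

Answer: G B W Y W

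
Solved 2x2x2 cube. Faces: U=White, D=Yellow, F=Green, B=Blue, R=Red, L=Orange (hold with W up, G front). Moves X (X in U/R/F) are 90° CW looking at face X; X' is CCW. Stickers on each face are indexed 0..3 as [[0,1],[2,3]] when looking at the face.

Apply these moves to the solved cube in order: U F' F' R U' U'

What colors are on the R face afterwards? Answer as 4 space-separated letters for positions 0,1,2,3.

After move 1 (U): U=WWWW F=RRGG R=BBRR B=OOBB L=GGOO
After move 2 (F'): F=RGRG U=WWBR R=YBYR D=GOYY L=GWOW
After move 3 (F'): F=GGRR U=WWYY R=OBGR D=WWYY L=GROB
After move 4 (R): R=GORB U=WGYR F=GWRY D=WBYO B=YOWB
After move 5 (U'): U=GRWY F=GRRY R=GWRB B=GOWB L=YOOB
After move 6 (U'): U=RYGW F=YORY R=GRRB B=GWWB L=GOOB
Query: R face = GRRB

Answer: G R R B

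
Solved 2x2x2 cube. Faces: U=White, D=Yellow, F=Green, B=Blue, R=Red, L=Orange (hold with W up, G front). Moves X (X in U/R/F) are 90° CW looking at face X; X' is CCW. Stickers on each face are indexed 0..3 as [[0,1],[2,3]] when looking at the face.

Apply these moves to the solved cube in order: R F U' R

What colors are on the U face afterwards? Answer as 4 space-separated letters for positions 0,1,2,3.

Answer: G Y W Y

Derivation:
After move 1 (R): R=RRRR U=WGWG F=GYGY D=YBYB B=WBWB
After move 2 (F): F=GGYY U=WGOO R=WRGR D=RRYB L=OYOB
After move 3 (U'): U=GOWO F=OYYY R=GGGR B=WRWB L=WBOB
After move 4 (R): R=GGRG U=GYWY F=ORYB D=RWYW B=OROB
Query: U face = GYWY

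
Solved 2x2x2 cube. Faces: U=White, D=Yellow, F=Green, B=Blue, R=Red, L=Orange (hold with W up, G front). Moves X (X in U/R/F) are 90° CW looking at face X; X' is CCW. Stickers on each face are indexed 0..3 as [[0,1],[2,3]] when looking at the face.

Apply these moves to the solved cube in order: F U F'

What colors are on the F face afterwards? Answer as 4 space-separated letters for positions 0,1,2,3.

Answer: R G W G

Derivation:
After move 1 (F): F=GGGG U=WWOO R=WRWR D=RRYY L=OYOY
After move 2 (U): U=OWOW F=WRGG R=BBWR B=OYBB L=GGOY
After move 3 (F'): F=RGWG U=OWBW R=RBRR D=GYYY L=GWOO
Query: F face = RGWG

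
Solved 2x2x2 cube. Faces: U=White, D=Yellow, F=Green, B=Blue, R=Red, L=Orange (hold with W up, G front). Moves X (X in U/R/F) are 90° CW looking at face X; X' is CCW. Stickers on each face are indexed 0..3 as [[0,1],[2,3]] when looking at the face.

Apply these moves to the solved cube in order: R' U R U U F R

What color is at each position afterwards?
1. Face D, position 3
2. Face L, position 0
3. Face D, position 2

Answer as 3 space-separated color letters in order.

Answer: R R Y

Derivation:
After move 1 (R'): R=RRRR U=WBWB F=GWGW D=YGYG B=YBYB
After move 2 (U): U=WWBB F=RRGW R=YBRR B=OOYB L=GWOO
After move 3 (R): R=RYRB U=WRBW F=RGGG D=YYYO B=BOWB
After move 4 (U): U=BWWR F=RYGG R=BORB B=GWWB L=RGOO
After move 5 (U): U=WBRW F=BOGG R=GWRB B=RGWB L=RYOO
After move 6 (F): F=GBGO U=WBOY R=RWWB D=RGYO L=RYOY
After move 7 (R): R=WRBW U=WBOO F=GGGO D=RWYR B=YGBB
Query 1: D[3] = R
Query 2: L[0] = R
Query 3: D[2] = Y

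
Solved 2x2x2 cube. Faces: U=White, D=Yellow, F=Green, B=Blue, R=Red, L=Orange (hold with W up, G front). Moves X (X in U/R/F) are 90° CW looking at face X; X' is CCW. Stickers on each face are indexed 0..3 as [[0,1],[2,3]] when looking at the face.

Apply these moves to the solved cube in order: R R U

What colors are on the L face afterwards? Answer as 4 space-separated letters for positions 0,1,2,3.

After move 1 (R): R=RRRR U=WGWG F=GYGY D=YBYB B=WBWB
After move 2 (R): R=RRRR U=WYWY F=GBGB D=YWYW B=GBGB
After move 3 (U): U=WWYY F=RRGB R=GBRR B=OOGB L=GBOO
Query: L face = GBOO

Answer: G B O O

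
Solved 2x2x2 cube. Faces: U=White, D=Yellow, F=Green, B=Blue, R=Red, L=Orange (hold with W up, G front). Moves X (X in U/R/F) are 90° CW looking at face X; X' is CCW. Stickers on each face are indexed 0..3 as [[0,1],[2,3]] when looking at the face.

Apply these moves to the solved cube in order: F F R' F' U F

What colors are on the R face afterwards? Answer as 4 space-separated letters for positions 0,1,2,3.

After move 1 (F): F=GGGG U=WWOO R=WRWR D=RRYY L=OYOY
After move 2 (F): F=GGGG U=WWYY R=OROR D=WWYY L=OROR
After move 3 (R'): R=RROO U=WBYB F=GWGY D=WGYG B=YBWB
After move 4 (F'): F=WYGG U=WBRO R=GRWO D=RRYG L=OBOY
After move 5 (U): U=RWOB F=GRGG R=YBWO B=OBWB L=WYOY
After move 6 (F): F=GGGR U=RWYY R=OBBO D=WYYG L=WROR
Query: R face = OBBO

Answer: O B B O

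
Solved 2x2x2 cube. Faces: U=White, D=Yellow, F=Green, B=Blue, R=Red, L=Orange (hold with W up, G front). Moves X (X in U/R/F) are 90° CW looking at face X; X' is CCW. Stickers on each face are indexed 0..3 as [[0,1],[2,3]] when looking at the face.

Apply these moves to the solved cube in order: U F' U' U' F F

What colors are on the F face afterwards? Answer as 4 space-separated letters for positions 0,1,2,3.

After move 1 (U): U=WWWW F=RRGG R=BBRR B=OOBB L=GGOO
After move 2 (F'): F=RGRG U=WWBR R=YBYR D=GOYY L=GWOW
After move 3 (U'): U=WRWB F=GWRG R=RGYR B=YBBB L=OOOW
After move 4 (U'): U=RBWW F=OORG R=GWYR B=RGBB L=YBOW
After move 5 (F): F=ROGO U=RBWB R=WWWR D=YGYY L=YGOO
After move 6 (F): F=GROO U=RBOG R=WWBR D=WWYY L=YYOG
Query: F face = GROO

Answer: G R O O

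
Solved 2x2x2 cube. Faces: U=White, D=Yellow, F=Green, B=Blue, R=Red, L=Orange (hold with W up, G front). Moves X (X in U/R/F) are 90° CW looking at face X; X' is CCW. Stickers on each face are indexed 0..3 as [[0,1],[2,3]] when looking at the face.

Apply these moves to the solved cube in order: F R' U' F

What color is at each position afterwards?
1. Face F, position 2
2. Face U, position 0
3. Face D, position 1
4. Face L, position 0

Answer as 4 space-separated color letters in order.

After move 1 (F): F=GGGG U=WWOO R=WRWR D=RRYY L=OYOY
After move 2 (R'): R=RRWW U=WBOB F=GWGO D=RGYG B=YBRB
After move 3 (U'): U=BBWO F=OYGO R=GWWW B=RRRB L=YBOY
After move 4 (F): F=GOOY U=BBYB R=WWOW D=WGYG L=YROG
Query 1: F[2] = O
Query 2: U[0] = B
Query 3: D[1] = G
Query 4: L[0] = Y

Answer: O B G Y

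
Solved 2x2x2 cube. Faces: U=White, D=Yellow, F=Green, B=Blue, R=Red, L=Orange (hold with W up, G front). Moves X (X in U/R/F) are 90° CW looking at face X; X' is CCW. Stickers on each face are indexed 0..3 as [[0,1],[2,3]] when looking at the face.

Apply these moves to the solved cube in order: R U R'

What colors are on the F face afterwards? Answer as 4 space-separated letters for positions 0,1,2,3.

After move 1 (R): R=RRRR U=WGWG F=GYGY D=YBYB B=WBWB
After move 2 (U): U=WWGG F=RRGY R=WBRR B=OOWB L=GYOO
After move 3 (R'): R=BRWR U=WWGO F=RWGG D=YRYY B=BOBB
Query: F face = RWGG

Answer: R W G G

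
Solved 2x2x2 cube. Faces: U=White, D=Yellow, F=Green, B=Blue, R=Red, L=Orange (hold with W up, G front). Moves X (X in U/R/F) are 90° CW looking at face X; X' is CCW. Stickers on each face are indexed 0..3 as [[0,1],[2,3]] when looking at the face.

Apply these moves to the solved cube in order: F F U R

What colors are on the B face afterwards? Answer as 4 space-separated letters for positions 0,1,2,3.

After move 1 (F): F=GGGG U=WWOO R=WRWR D=RRYY L=OYOY
After move 2 (F): F=GGGG U=WWYY R=OROR D=WWYY L=OROR
After move 3 (U): U=YWYW F=ORGG R=BBOR B=ORBB L=GGOR
After move 4 (R): R=OBRB U=YRYG F=OWGY D=WBYO B=WRWB
Query: B face = WRWB

Answer: W R W B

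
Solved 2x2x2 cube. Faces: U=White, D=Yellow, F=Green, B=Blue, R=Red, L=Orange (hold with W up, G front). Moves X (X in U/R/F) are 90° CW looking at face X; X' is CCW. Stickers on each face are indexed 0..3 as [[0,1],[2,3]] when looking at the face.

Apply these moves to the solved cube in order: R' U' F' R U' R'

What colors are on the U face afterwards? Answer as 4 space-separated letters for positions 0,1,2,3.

After move 1 (R'): R=RRRR U=WBWB F=GWGW D=YGYG B=YBYB
After move 2 (U'): U=BBWW F=OOGW R=GWRR B=RRYB L=YBOO
After move 3 (F'): F=OWOG U=BBGR R=GWYR D=BOYG L=YWOW
After move 4 (R): R=YGRW U=BWGG F=OOOG D=BYYR B=RRBB
After move 5 (U'): U=WGBG F=YWOG R=OORW B=YGBB L=RROW
After move 6 (R'): R=OWOR U=WBBY F=YGOG D=BWYG B=RGYB
Query: U face = WBBY

Answer: W B B Y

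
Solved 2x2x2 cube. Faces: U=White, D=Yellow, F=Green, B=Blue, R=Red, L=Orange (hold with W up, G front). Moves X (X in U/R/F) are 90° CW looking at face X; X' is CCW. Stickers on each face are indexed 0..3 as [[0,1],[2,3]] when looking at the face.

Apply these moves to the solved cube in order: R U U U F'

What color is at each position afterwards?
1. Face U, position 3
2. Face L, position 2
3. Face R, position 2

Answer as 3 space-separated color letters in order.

After move 1 (R): R=RRRR U=WGWG F=GYGY D=YBYB B=WBWB
After move 2 (U): U=WWGG F=RRGY R=WBRR B=OOWB L=GYOO
After move 3 (U): U=GWGW F=WBGY R=OORR B=GYWB L=RROO
After move 4 (U): U=GGWW F=OOGY R=GYRR B=RRWB L=WBOO
After move 5 (F'): F=OYOG U=GGGR R=BYYR D=BOYB L=WWOW
Query 1: U[3] = R
Query 2: L[2] = O
Query 3: R[2] = Y

Answer: R O Y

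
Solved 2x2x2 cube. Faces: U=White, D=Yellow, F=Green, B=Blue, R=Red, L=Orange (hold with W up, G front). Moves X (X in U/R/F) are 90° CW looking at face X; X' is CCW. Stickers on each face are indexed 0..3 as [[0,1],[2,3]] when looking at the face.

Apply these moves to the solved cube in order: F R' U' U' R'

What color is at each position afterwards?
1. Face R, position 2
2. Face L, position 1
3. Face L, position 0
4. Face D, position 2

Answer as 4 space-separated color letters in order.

After move 1 (F): F=GGGG U=WWOO R=WRWR D=RRYY L=OYOY
After move 2 (R'): R=RRWW U=WBOB F=GWGO D=RGYG B=YBRB
After move 3 (U'): U=BBWO F=OYGO R=GWWW B=RRRB L=YBOY
After move 4 (U'): U=BOBW F=YBGO R=OYWW B=GWRB L=RROY
After move 5 (R'): R=YWOW U=BRBG F=YOGW D=RBYO B=GWGB
Query 1: R[2] = O
Query 2: L[1] = R
Query 3: L[0] = R
Query 4: D[2] = Y

Answer: O R R Y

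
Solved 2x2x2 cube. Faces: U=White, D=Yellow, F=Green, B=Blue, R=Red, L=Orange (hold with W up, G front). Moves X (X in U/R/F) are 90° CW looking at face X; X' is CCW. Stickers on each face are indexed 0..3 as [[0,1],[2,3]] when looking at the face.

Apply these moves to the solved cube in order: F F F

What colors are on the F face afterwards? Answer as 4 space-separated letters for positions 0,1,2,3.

Answer: G G G G

Derivation:
After move 1 (F): F=GGGG U=WWOO R=WRWR D=RRYY L=OYOY
After move 2 (F): F=GGGG U=WWYY R=OROR D=WWYY L=OROR
After move 3 (F): F=GGGG U=WWRR R=YRYR D=OOYY L=OWOW
Query: F face = GGGG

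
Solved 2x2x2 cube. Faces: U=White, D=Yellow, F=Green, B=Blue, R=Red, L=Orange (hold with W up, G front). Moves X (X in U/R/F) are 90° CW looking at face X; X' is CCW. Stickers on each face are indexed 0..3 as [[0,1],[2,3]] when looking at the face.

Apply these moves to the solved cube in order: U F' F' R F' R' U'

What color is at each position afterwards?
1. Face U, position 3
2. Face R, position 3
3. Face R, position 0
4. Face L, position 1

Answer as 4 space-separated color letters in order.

After move 1 (U): U=WWWW F=RRGG R=BBRR B=OOBB L=GGOO
After move 2 (F'): F=RGRG U=WWBR R=YBYR D=GOYY L=GWOW
After move 3 (F'): F=GGRR U=WWYY R=OBGR D=WWYY L=GROB
After move 4 (R): R=GORB U=WGYR F=GWRY D=WBYO B=YOWB
After move 5 (F'): F=WYGR U=WGGR R=BOWB D=RBYO L=GROY
After move 6 (R'): R=OBBW U=WWGY F=WGGR D=RYYR B=OOBB
After move 7 (U'): U=WYWG F=GRGR R=WGBW B=OBBB L=OOOY
Query 1: U[3] = G
Query 2: R[3] = W
Query 3: R[0] = W
Query 4: L[1] = O

Answer: G W W O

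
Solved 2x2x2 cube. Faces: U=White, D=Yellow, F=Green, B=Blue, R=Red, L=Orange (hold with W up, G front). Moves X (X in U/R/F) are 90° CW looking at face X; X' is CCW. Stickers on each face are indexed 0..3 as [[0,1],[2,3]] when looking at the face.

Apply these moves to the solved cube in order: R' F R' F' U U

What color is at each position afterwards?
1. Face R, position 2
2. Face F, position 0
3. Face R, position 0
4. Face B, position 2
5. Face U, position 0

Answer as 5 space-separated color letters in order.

After move 1 (R'): R=RRRR U=WBWB F=GWGW D=YGYG B=YBYB
After move 2 (F): F=GGWW U=WBOO R=WRBR D=RRYG L=OYOG
After move 3 (R'): R=RRWB U=WYOY F=GBWO D=RGYW B=GBRB
After move 4 (F'): F=BOGW U=WYRW R=GRRB D=YGYW L=OYOO
After move 5 (U): U=RWWY F=GRGW R=GBRB B=OYRB L=BOOO
After move 6 (U): U=WRYW F=GBGW R=OYRB B=BORB L=GROO
Query 1: R[2] = R
Query 2: F[0] = G
Query 3: R[0] = O
Query 4: B[2] = R
Query 5: U[0] = W

Answer: R G O R W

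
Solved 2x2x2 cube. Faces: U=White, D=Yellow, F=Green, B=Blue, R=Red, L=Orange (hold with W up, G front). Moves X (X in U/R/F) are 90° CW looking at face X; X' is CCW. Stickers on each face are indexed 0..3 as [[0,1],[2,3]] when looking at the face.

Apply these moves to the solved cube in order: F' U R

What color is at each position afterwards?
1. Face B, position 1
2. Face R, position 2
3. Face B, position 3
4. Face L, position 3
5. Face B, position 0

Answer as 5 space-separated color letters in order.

Answer: W R B W W

Derivation:
After move 1 (F'): F=GGGG U=WWRR R=YRYR D=OOYY L=OWOW
After move 2 (U): U=RWRW F=YRGG R=BBYR B=OWBB L=GGOW
After move 3 (R): R=YBRB U=RRRG F=YOGY D=OBYO B=WWWB
Query 1: B[1] = W
Query 2: R[2] = R
Query 3: B[3] = B
Query 4: L[3] = W
Query 5: B[0] = W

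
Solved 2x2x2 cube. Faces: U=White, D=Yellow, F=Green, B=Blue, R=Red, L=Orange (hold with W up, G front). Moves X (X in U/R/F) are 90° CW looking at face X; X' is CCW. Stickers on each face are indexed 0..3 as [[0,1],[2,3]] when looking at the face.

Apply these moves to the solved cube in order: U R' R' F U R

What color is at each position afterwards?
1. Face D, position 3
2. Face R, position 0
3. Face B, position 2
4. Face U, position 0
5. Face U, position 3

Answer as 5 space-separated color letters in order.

Answer: G Y W O B

Derivation:
After move 1 (U): U=WWWW F=RRGG R=BBRR B=OOBB L=GGOO
After move 2 (R'): R=BRBR U=WBWO F=RWGW D=YRYG B=YOYB
After move 3 (R'): R=RRBB U=WYWY F=RBGO D=YWYW B=GORB
After move 4 (F): F=GROB U=WYOG R=WRYB D=BRYW L=GYOW
After move 5 (U): U=OWGY F=WROB R=GOYB B=GYRB L=GROW
After move 6 (R): R=YGBO U=ORGB F=WROW D=BRYG B=YYWB
Query 1: D[3] = G
Query 2: R[0] = Y
Query 3: B[2] = W
Query 4: U[0] = O
Query 5: U[3] = B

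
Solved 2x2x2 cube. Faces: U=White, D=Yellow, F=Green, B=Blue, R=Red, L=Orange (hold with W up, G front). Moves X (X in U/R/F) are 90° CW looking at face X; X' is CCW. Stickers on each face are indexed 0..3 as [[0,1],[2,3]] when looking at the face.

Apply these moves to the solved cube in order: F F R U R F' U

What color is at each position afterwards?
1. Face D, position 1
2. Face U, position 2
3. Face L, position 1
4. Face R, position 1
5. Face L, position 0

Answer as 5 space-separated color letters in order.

Answer: R R B R B

Derivation:
After move 1 (F): F=GGGG U=WWOO R=WRWR D=RRYY L=OYOY
After move 2 (F): F=GGGG U=WWYY R=OROR D=WWYY L=OROR
After move 3 (R): R=OORR U=WGYG F=GWGY D=WBYB B=YBWB
After move 4 (U): U=YWGG F=OOGY R=YBRR B=ORWB L=GWOR
After move 5 (R): R=RYRB U=YOGY F=OBGB D=WWYO B=GRWB
After move 6 (F'): F=BBOG U=YORR R=WYWB D=WRYO L=GYOG
After move 7 (U): U=RYRO F=WYOG R=GRWB B=GYWB L=BBOG
Query 1: D[1] = R
Query 2: U[2] = R
Query 3: L[1] = B
Query 4: R[1] = R
Query 5: L[0] = B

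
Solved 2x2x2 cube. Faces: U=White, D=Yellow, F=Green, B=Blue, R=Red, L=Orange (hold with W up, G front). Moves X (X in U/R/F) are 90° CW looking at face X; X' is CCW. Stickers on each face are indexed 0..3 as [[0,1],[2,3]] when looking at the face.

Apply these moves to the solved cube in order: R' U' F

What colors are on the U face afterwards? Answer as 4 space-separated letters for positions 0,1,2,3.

After move 1 (R'): R=RRRR U=WBWB F=GWGW D=YGYG B=YBYB
After move 2 (U'): U=BBWW F=OOGW R=GWRR B=RRYB L=YBOO
After move 3 (F): F=GOWO U=BBOB R=WWWR D=RGYG L=YYOG
Query: U face = BBOB

Answer: B B O B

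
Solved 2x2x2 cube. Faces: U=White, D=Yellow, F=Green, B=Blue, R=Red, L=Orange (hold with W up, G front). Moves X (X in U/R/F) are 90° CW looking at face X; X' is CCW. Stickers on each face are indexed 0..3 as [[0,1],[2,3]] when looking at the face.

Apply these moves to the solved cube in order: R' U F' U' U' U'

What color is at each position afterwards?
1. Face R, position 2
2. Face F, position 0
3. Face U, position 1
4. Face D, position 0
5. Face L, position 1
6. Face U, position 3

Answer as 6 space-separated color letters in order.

Answer: Y G W W W W

Derivation:
After move 1 (R'): R=RRRR U=WBWB F=GWGW D=YGYG B=YBYB
After move 2 (U): U=WWBB F=RRGW R=YBRR B=OOYB L=GWOO
After move 3 (F'): F=RWRG U=WWYR R=GBYR D=WOYG L=GBOB
After move 4 (U'): U=WRWY F=GBRG R=RWYR B=GBYB L=OOOB
After move 5 (U'): U=RYWW F=OORG R=GBYR B=RWYB L=GBOB
After move 6 (U'): U=YWRW F=GBRG R=OOYR B=GBYB L=RWOB
Query 1: R[2] = Y
Query 2: F[0] = G
Query 3: U[1] = W
Query 4: D[0] = W
Query 5: L[1] = W
Query 6: U[3] = W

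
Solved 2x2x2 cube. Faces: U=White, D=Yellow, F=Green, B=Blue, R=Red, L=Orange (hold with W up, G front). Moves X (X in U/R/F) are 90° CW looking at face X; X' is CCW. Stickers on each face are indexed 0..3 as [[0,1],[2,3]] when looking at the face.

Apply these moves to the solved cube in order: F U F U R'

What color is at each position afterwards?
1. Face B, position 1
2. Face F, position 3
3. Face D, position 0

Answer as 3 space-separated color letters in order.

Answer: R W W

Derivation:
After move 1 (F): F=GGGG U=WWOO R=WRWR D=RRYY L=OYOY
After move 2 (U): U=OWOW F=WRGG R=BBWR B=OYBB L=GGOY
After move 3 (F): F=GWGR U=OWYG R=OBWR D=WBYY L=GROR
After move 4 (U): U=YOGW F=OBGR R=OYWR B=GRBB L=GWOR
After move 5 (R'): R=YROW U=YBGG F=OOGW D=WBYR B=YRBB
Query 1: B[1] = R
Query 2: F[3] = W
Query 3: D[0] = W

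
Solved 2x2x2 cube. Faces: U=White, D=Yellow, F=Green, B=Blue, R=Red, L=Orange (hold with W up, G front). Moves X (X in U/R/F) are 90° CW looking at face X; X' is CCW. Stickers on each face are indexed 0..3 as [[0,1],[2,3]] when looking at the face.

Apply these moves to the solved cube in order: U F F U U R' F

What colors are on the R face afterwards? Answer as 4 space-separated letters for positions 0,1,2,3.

After move 1 (U): U=WWWW F=RRGG R=BBRR B=OOBB L=GGOO
After move 2 (F): F=GRGR U=WWOG R=WBWR D=RBYY L=GYOY
After move 3 (F): F=GGRR U=WWYY R=OBGR D=WWYY L=GROB
After move 4 (U): U=YWYW F=OBRR R=OOGR B=GRBB L=GGOB
After move 5 (U): U=YYWW F=OORR R=GRGR B=GGBB L=OBOB
After move 6 (R'): R=RRGG U=YBWG F=OYRW D=WOYR B=YGWB
After move 7 (F): F=ROWY U=YBBB R=WRGG D=GRYR L=OWOO
Query: R face = WRGG

Answer: W R G G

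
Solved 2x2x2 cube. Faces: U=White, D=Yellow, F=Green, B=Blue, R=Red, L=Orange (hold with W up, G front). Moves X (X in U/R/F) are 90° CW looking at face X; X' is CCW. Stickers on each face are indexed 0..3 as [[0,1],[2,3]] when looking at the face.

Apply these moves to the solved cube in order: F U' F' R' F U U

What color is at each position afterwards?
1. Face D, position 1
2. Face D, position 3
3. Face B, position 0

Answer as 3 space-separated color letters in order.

Answer: G G O

Derivation:
After move 1 (F): F=GGGG U=WWOO R=WRWR D=RRYY L=OYOY
After move 2 (U'): U=WOWO F=OYGG R=GGWR B=WRBB L=BBOY
After move 3 (F'): F=YGOG U=WOGW R=RGRR D=BYYY L=BOOW
After move 4 (R'): R=GRRR U=WBGW F=YOOW D=BGYG B=YRYB
After move 5 (F): F=OYWO U=WBWO R=GRWR D=RGYG L=BBOG
After move 6 (U): U=WWOB F=GRWO R=YRWR B=BBYB L=OYOG
After move 7 (U): U=OWBW F=YRWO R=BBWR B=OYYB L=GROG
Query 1: D[1] = G
Query 2: D[3] = G
Query 3: B[0] = O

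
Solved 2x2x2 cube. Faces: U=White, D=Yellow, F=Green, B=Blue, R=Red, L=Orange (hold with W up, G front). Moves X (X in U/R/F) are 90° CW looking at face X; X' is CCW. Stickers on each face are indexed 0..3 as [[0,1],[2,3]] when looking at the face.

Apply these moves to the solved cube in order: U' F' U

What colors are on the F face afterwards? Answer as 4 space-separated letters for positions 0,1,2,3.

After move 1 (U'): U=WWWW F=OOGG R=GGRR B=RRBB L=BBOO
After move 2 (F'): F=OGOG U=WWGR R=YGYR D=BOYY L=BWOW
After move 3 (U): U=GWRW F=YGOG R=RRYR B=BWBB L=OGOW
Query: F face = YGOG

Answer: Y G O G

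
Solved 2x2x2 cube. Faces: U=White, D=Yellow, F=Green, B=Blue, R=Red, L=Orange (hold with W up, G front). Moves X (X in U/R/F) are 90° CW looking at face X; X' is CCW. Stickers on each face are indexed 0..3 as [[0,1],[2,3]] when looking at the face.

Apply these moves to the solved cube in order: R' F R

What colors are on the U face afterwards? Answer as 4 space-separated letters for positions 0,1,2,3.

Answer: W G O W

Derivation:
After move 1 (R'): R=RRRR U=WBWB F=GWGW D=YGYG B=YBYB
After move 2 (F): F=GGWW U=WBOO R=WRBR D=RRYG L=OYOG
After move 3 (R): R=BWRR U=WGOW F=GRWG D=RYYY B=OBBB
Query: U face = WGOW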